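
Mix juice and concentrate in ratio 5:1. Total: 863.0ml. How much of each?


Total parts = 5 + 1 = 6
juice: 863.0 × 5/6 = 719.2ml
concentrate: 863.0 × 1/6 = 143.8ml
= 719.2ml and 143.8ml

719.2ml and 143.8ml


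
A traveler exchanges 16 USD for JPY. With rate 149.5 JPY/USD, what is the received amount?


Amount × rate = 16 × 149.5
= 2392.00 JPY

2392.00 JPY


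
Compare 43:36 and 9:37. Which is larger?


43/36 = 1.1944
9/37 = 0.2432
1.1944 > 0.2432, so 43:36 is greater
= 43:36

43:36


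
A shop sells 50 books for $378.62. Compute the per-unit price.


Unit rate = total / quantity
= 378.62 / 50
= $7.57 per unit

$7.57 per unit


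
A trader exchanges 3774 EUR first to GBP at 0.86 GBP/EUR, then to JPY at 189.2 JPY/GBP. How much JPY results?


Step 1: 3774 EUR × 0.86 = 3245.64 GBP
Step 2: 3245.64 GBP × 189.2 = 614075.09 JPY
Implied rate EUR→JPY = 0.86 × 189.2 = 162.7120
= 614075.09 JPY

614075.09 JPY


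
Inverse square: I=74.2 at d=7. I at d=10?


I₁d₁² = I₂d₂²
I₂ = I₁ × (d₁/d₂)²
= 74.2 × (7/10)²
= 74.2 × 49/100
= 3635.8/100
= 36.3580

36.3580


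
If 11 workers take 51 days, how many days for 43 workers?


Inverse proportion: x × y = constant
k = 11 × 51 = 561
y₂ = k / 43 = 561 / 43
= 13.05

13.05


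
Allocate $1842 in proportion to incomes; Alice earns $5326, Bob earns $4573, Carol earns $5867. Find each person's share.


Total income = 5326 + 4573 + 5867 = $15766
Alice: $1842 × 5326/15766 = $622.26
Bob: $1842 × 4573/15766 = $534.28
Carol: $1842 × 5867/15766 = $685.46
= Alice: $622.26, Bob: $534.28, Carol: $685.46

Alice: $622.26, Bob: $534.28, Carol: $685.46


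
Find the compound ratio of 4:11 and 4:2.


Compound ratio = (4×4) : (11×2)
= 16:22
GCD = 2
= 8:11

8:11


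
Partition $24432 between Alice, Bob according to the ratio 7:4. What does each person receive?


Total parts = 7 + 4 = 11
Alice: 24432 × 7/11 = 15547.64
Bob: 24432 × 4/11 = 8884.36
= Alice: $15547.64, Bob: $8884.36

Alice: $15547.64, Bob: $8884.36


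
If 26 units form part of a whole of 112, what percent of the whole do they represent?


Percentage = (part / whole) × 100
= (26 / 112) × 100
≈ 23.21%

23.21%


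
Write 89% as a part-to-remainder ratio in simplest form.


89% means 89 parts out of 100; remainder = 11
Part : remainder = 89:11
GCD = 1
= 89:11

89:11


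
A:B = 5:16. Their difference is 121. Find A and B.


Let A = 5k, B = 16k.
16k - 5k = 121
11k = 121 → k = 121/11 = 11
A = 5×11 = 55, B = 16×11 = 176
= A = 55, B = 176

A = 55, B = 176


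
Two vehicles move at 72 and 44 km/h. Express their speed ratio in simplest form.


Ratio = 72:44
GCD = 4
Simplified = 18:11
Time ratio (same distance) = 11:18
Speed ratio = 18:11

18:11


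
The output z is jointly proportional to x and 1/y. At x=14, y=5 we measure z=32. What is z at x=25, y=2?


z = k·x/y
Solve for k using the known point: k = z·y/x = 32×5/14 = 160/14 ≈ 11.4286
Now evaluate at x=25, y=2:
z = k × 25 / 2 = (160 × 25) / (14 × 2) = 4000/28
≈ 142.8571

142.8571


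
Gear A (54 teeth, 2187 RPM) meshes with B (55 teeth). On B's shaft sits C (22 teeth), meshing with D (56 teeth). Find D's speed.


Stage 1: RPM_B = RPM_A × t_A/t_B = 2187 × 54/55 = 118098/55 ≈ 2147.24
B and C share a shaft → RPM_C = RPM_B
Stage 2: RPM_D = RPM_C × t_C/t_D = RPM_A × (t_A×t_C)/(t_B×t_D)
Overall ratio = (54×22)/(55×56) = 1188/3080
RPM_D = 2187 × 1188/3080 = 2598156/3080
≈ 843.56 RPM

843.56 RPM


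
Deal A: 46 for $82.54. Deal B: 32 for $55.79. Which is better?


Deal A: $82.54/46 = $1.7943/unit
Deal B: $55.79/32 = $1.7434/unit
B is cheaper per unit
= Deal B

Deal B


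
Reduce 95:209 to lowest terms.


GCD(95, 209) = 19
95/19 : 209/19
= 5:11

5:11


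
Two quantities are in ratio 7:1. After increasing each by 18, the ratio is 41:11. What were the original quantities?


Let A = 7k, B = 1k.
(7k + 18) / (1k + 18) = 41/11
Cross-multiply: 11(7k + 18) = 41(1k + 18)
77k + 198 = 41k + 738
77k - 41k = 738 - 198
36k = 540
k = 540/36 = 15
A = 7×15 = 105, B = 1×15 = 15
= A = 105, B = 15

A = 105, B = 15


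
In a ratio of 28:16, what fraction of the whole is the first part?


Total parts = 28 + 16 = 44
First part: 28/44 = 7/11
= 7/11

7/11


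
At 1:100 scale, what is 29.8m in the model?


Model size = real / scale
= 29.8 / 100
= 0.2980 m

0.2980 m


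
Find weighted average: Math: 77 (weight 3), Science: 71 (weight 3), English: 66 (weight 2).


Numerator = 77×3 + 71×3 + 66×2
= 231 + 213 + 132
= 576
Total weight = 8
Weighted avg = 576/8
= 72.00

72.00


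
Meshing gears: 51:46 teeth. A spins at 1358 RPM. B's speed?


Gear ratio = 51:46 = 51:46
RPM_B = RPM_A × (teeth_A / teeth_B)
= 1358 × (51/46)
= 1505.6 RPM

1505.6 RPM


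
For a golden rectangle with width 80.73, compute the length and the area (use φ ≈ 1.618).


φ = (1 + √5) / 2 ≈ 1.618
Length = width × φ = 80.73 × 1.618 = 130.62114
≈ 130.62
Area = width × length = 80.73 × 130.62114 = 10545.0446322 ≈ 10545.04
= Length: 130.62, Area: 10545.04

Length: 130.62, Area: 10545.04


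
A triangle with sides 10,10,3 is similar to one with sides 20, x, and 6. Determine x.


Scale factor = 20/10 = 2
Missing side = 10 × 2
= 20.0

20.0


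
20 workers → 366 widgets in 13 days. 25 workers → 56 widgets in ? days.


Days ∝ work / workers, so d₂ = d₁ × (m₁/m₂) × (w₂/w₁)
Workers factor (inverse): 20/25 = 0.8000
Work factor (direct): 56/366 ≈ 0.1530
d₂ = 13 × 20/25 × 56/366 = (13 × 20 × 56) / (25 × 366) = 14560/9150
≈ 1.59 days

1.59 days


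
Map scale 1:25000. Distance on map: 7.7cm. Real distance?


Real distance = map distance × scale
= 7.7cm × 25000
= 192500 cm = 1925.0 m
= 1.925 km

1.925 km


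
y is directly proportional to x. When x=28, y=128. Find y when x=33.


Direct proportion: y/x = constant
k = 128/28 ≈ 4.5714
y₂ = k × 33 = 128 × 33 / 28 = 4224/28
≈ 150.86

150.86


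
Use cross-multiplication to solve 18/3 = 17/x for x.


Cross multiply: 18 × x = 3 × 17
18x = 51
x = 51 / 18
= 2.83

2.83


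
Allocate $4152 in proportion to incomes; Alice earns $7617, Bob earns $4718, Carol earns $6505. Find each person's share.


Total income = 7617 + 4718 + 6505 = $18840
Alice: $4152 × 7617/18840 = $1678.65
Bob: $4152 × 4718/18840 = $1039.76
Carol: $4152 × 6505/18840 = $1433.59
= Alice: $1678.65, Bob: $1039.76, Carol: $1433.59

Alice: $1678.65, Bob: $1039.76, Carol: $1433.59


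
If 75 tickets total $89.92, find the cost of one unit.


Unit rate = total / quantity
= 89.92 / 75
= $1.20 per unit

$1.20 per unit


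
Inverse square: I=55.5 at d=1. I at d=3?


I₁d₁² = I₂d₂²
I₂ = I₁ × (d₁/d₂)²
= 55.5 × (1/3)²
= 55.5 × 1/9
= 55.5/9
≈ 6.1667

6.1667


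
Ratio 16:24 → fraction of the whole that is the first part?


Total parts = 16 + 24 = 40
First part: 16/40 = 2/5
= 2/5

2/5


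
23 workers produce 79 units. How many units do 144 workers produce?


Direct proportion: y/x = constant
k = 79/23 ≈ 3.4348
y₂ = k × 144 = 79 × 144 / 23 = 11376/23
≈ 494.61

494.61


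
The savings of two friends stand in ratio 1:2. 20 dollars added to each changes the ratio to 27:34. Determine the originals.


Let A = 1k, B = 2k.
(1k + 20) / (2k + 20) = 27/34
Cross-multiply: 34(1k + 20) = 27(2k + 20)
34k + 680 = 54k + 540
34k - 54k = 540 - 680
-20k = -140
k = -140/-20 = 7
A = 1×7 = 7, B = 2×7 = 14
= A = 7, B = 14

A = 7, B = 14


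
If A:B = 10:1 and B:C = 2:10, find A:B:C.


Match B: multiply A:B by 2 → 20:2
Multiply B:C by 1 → 2:10
Combined: 20:2:10
GCD = 2
= 10:1:5

10:1:5


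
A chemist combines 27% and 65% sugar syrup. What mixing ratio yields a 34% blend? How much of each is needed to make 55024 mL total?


Let x parts of 27% mix with y parts of 65%.
27x + 65y = 34(x + y)
27x + 65y = 34x + 34y
x(27 - 34) = y(34 - 65)
x/y = (65 - 34)/(34 - 27) = 31/7
Simplify: 31:7
Total parts = 38; one part = 55024/38 = 1448.00 mL
27% solution: 31×1448.00 = 44888.00 mL
65% solution: 7×1448.00 = 10136.00 mL
= ratio 31:7; 44888.00 mL and 10136.00 mL

ratio 31:7; 44888.00 mL and 10136.00 mL


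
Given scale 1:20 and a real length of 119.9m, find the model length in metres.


Model size = real / scale
= 119.9 / 20
= 5.9950 m

5.9950 m


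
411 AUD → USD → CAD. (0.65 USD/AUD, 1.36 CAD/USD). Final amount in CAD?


Step 1: 411 AUD × 0.65 = 267.15 USD
Step 2: 267.15 USD × 1.36 = 363.32 CAD
Implied rate AUD→CAD = 0.65 × 1.36 = 0.8840
= 363.32 CAD

363.32 CAD


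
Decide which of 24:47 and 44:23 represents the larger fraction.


24/47 = 0.5106
44/23 = 1.9130
0.5106 < 1.9130, so 24:47 is less
= 44:23

44:23


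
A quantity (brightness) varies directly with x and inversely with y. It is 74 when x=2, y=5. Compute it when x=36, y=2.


z = k·x/y
Solve for k using the known point: k = z·y/x = 74×5/2 = 370/2 = 185.0000
Now evaluate at x=36, y=2:
z = k × 36 / 2 = (370 × 36) / (2 × 2) = 13320/4
= 3330.0000

3330.0000


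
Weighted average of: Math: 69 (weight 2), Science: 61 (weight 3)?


Numerator = 69×2 + 61×3
= 138 + 183
= 321
Total weight = 5
Weighted avg = 321/5
= 64.20

64.20


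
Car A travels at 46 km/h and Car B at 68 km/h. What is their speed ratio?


Ratio = 46:68
GCD = 2
Simplified = 23:34
Time ratio (same distance) = 34:23
Speed ratio = 23:34

23:34


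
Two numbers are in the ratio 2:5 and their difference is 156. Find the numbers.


Let A = 2k, B = 5k.
5k - 2k = 156
3k = 156 → k = 156/3 = 52
A = 2×52 = 104, B = 5×52 = 260
= A = 104, B = 260

A = 104, B = 260


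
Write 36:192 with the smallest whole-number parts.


GCD(36, 192) = 12
36/12 : 192/12
= 3:16

3:16


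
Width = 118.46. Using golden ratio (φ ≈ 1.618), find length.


φ = (1 + √5) / 2 ≈ 1.618
Length = width × φ = 118.46 × 1.618 = 191.66828
≈ 191.67

191.67


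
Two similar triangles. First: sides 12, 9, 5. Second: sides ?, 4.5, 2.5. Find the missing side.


Scale factor = 4.5/9 = 0.5
Missing side = 12 × 0.5
= 6.0

6.0


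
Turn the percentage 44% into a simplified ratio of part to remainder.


44% means 44 parts out of 100; remainder = 56
Part : remainder = 44:56
GCD = 4
= 11:14

11:14


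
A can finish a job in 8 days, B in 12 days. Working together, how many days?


Rate of A = 1/8 per day
Rate of B = 1/12 per day
Combined rate = 1/8 + 1/12 = 20/96 ≈ 0.2083 per day
Days = 1 / combined rate = 96/20
= 4.80 days

4.80 days


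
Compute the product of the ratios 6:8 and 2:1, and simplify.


Compound ratio = (6×2) : (8×1)
= 12:8
GCD = 4
= 3:2

3:2


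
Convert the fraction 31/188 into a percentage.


Percentage = (part / whole) × 100
= (31 / 188) × 100
≈ 16.49%

16.49%


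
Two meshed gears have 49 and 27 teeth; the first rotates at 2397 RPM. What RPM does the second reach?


Gear ratio = 49:27 = 49:27
RPM_B = RPM_A × (teeth_A / teeth_B)
= 2397 × (49/27)
= 4350.1 RPM

4350.1 RPM


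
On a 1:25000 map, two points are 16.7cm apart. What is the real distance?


Real distance = map distance × scale
= 16.7cm × 25000
= 417500 cm = 4175.0 m
= 4.175 km

4.175 km


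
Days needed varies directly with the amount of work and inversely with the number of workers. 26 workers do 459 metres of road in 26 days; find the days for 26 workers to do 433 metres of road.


Days ∝ work / workers, so d₂ = d₁ × (m₁/m₂) × (w₂/w₁)
Workers factor (inverse): 26/26 = 1.0000
Work factor (direct): 433/459 ≈ 0.9434
d₂ = 26 × 26/26 × 433/459 = (26 × 26 × 433) / (26 × 459) = 292708/11934
≈ 24.53 days

24.53 days


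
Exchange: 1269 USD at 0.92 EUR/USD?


Amount × rate = 1269 × 0.92
= 1167.48 EUR

1167.48 EUR


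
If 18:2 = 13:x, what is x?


Cross multiply: 18 × x = 2 × 13
18x = 26
x = 26 / 18
= 1.44

1.44


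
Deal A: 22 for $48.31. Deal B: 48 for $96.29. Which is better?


Deal A: $48.31/22 = $2.1959/unit
Deal B: $96.29/48 = $2.0060/unit
B is cheaper per unit
= Deal B

Deal B


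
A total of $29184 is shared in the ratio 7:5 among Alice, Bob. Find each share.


Total parts = 7 + 5 = 12
Alice: 29184 × 7/12 = 17024.00
Bob: 29184 × 5/12 = 12160.00
= Alice: $17024.00, Bob: $12160.00

Alice: $17024.00, Bob: $12160.00


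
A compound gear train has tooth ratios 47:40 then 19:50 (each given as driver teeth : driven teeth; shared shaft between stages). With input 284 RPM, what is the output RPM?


Stage 1: RPM_B = RPM_A × t_A/t_B = 284 × 47/40 = 13348/40 = 333.70
B and C share a shaft → RPM_C = RPM_B
Stage 2: RPM_D = RPM_C × t_C/t_D = RPM_A × (t_A×t_C)/(t_B×t_D)
Overall ratio = (47×19)/(40×50) = 893/2000
RPM_D = 284 × 893/2000 = 253612/2000
≈ 126.81 RPM

126.81 RPM


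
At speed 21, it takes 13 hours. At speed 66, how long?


Inverse proportion: x × y = constant
k = 21 × 13 = 273
y₂ = k / 66 = 273 / 66
= 4.14

4.14


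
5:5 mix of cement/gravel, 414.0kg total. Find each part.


Total parts = 5 + 5 = 10
cement: 414.0 × 5/10 = 207.0kg
gravel: 414.0 × 5/10 = 207.0kg
= 207.0kg and 207.0kg

207.0kg and 207.0kg


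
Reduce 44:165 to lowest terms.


GCD(44, 165) = 11
44/11 : 165/11
= 4:15

4:15


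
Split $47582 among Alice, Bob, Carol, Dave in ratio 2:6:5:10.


Total parts = 2 + 6 + 5 + 10 = 23
Alice: 47582 × 2/23 = 4137.57
Bob: 47582 × 6/23 = 12412.70
Carol: 47582 × 5/23 = 10343.91
Dave: 47582 × 10/23 = 20687.83
= Alice: $4137.57, Bob: $12412.70, Carol: $10343.91, Dave: $20687.83

Alice: $4137.57, Bob: $12412.70, Carol: $10343.91, Dave: $20687.83


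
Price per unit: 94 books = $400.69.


Unit rate = total / quantity
= 400.69 / 94
= $4.26 per unit

$4.26 per unit


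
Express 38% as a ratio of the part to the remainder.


38% means 38 parts out of 100; remainder = 62
Part : remainder = 38:62
GCD = 2
= 19:31

19:31


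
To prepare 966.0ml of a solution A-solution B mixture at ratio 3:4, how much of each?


Total parts = 3 + 4 = 7
solution A: 966.0 × 3/7 = 414.0ml
solution B: 966.0 × 4/7 = 552.0ml
= 414.0ml and 552.0ml

414.0ml and 552.0ml


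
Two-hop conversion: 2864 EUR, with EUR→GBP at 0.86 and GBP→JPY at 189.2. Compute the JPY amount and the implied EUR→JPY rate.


Step 1: 2864 EUR × 0.86 = 2463.04 GBP
Step 2: 2463.04 GBP × 189.2 = 466007.17 JPY
Implied rate EUR→JPY = 0.86 × 189.2 = 162.7120
= 466007.17 JPY; implied rate 162.7120 JPY/EUR

466007.17 JPY; implied rate 162.7120 JPY/EUR


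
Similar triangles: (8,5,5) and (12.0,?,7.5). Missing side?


Scale factor = 12.0/8 = 1.5
Missing side = 5 × 1.5
= 7.5

7.5


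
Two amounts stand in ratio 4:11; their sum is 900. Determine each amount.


Let A = 4k, B = 11k.
4k + 11k = 900
15k = 900 → k = 900/15 = 60
A = 4×60 = 240, B = 11×60 = 660
= A = 240, B = 660

A = 240, B = 660


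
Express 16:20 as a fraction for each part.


Total parts = 16 + 20 = 36
First part: 16/36 = 4/9
Second part: 20/36 = 5/9
= 4/9 and 5/9

4/9 and 5/9


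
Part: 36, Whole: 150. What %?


Percentage = (part / whole) × 100
= (36 / 150) × 100
= 24.00%

24.00%


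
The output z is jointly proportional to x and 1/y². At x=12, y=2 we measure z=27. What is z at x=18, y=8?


z = k·x/y²
Solve for k using the known point: k = z·y²/x = 27×4/12 = 108/12 = 9.0000
Now evaluate at x=18, y=8:
z = k × 18 / 64 = (108 × 18) / (12 × 64) = 1944/768
≈ 2.5313

2.5313


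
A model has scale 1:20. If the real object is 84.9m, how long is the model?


Model size = real / scale
= 84.9 / 20
= 4.2450 m

4.2450 m


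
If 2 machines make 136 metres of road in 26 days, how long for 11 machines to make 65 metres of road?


Days ∝ work / workers, so d₂ = d₁ × (m₁/m₂) × (w₂/w₁)
Workers factor (inverse): 2/11 ≈ 0.1818
Work factor (direct): 65/136 ≈ 0.4779
d₂ = 26 × 2/11 × 65/136 = (26 × 2 × 65) / (11 × 136) = 3380/1496
≈ 2.26 days

2.26 days


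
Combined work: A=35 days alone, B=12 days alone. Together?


Rate of A = 1/35 per day
Rate of B = 1/12 per day
Combined rate = 1/35 + 1/12 = 47/420 ≈ 0.1119 per day
Days = 1 / combined rate = 420/47
≈ 8.94 days

8.94 days


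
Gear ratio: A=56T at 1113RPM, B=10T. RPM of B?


Gear ratio = 56:10 = 28:5
RPM_B = RPM_A × (teeth_A / teeth_B)
= 1113 × (56/10)
= 6232.8 RPM

6232.8 RPM


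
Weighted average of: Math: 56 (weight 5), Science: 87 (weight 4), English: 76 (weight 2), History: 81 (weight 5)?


Numerator = 56×5 + 87×4 + 76×2 + 81×5
= 280 + 348 + 152 + 405
= 1185
Total weight = 16
Weighted avg = 1185/16
= 74.06

74.06


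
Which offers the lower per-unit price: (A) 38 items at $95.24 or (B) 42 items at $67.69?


Deal A: $95.24/38 = $2.5063/unit
Deal B: $67.69/42 = $1.6117/unit
B is cheaper per unit
= Deal B

Deal B


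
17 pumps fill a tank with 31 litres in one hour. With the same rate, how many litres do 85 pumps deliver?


Direct proportion: y/x = constant
k = 31/17 ≈ 1.8235
y₂ = k × 85 = 31 × 85 / 17 = 2635/17
= 155.00

155.00


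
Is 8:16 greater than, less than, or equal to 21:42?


8/16 = 0.5000
21/42 = 0.5000
They are equal
= equal to

equal to


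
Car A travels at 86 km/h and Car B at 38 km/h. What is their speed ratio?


Ratio = 86:38
GCD = 2
Simplified = 43:19
Time ratio (same distance) = 19:43
Speed ratio = 43:19

43:19


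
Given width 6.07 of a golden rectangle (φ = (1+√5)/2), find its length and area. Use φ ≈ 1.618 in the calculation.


φ = (1 + √5) / 2 ≈ 1.618
Length = width × φ = 6.07 × 1.618 = 9.82126
≈ 9.82
Area = width × length = 6.07 × 9.82126 = 59.6150482 ≈ 59.62
= Length: 9.82, Area: 59.62

Length: 9.82, Area: 59.62


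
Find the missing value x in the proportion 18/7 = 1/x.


Cross multiply: 18 × x = 7 × 1
18x = 7
x = 7 / 18
= 0.39

0.39


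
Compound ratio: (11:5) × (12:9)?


Compound ratio = (11×12) : (5×9)
= 132:45
GCD = 3
= 44:15

44:15


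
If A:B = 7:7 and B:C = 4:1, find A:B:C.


Match B: multiply A:B by 4 → 28:28
Multiply B:C by 7 → 28:7
Combined: 28:28:7
GCD = 7
= 4:4:1

4:4:1


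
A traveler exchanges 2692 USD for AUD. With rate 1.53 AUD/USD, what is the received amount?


Amount × rate = 2692 × 1.53
= 4118.76 AUD

4118.76 AUD


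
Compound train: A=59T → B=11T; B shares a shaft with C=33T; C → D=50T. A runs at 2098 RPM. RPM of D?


Stage 1: RPM_B = RPM_A × t_A/t_B = 2098 × 59/11 = 123782/11 ≈ 11252.91
B and C share a shaft → RPM_C = RPM_B
Stage 2: RPM_D = RPM_C × t_C/t_D = RPM_A × (t_A×t_C)/(t_B×t_D)
Overall ratio = (59×33)/(11×50) = 1947/550
RPM_D = 2098 × 1947/550 = 4084806/550
= 7426.92 RPM

7426.92 RPM


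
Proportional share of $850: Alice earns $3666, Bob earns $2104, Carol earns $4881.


Total income = 3666 + 2104 + 4881 = $10651
Alice: $850 × 3666/10651 = $292.56
Bob: $850 × 2104/10651 = $167.91
Carol: $850 × 4881/10651 = $389.53
= Alice: $292.56, Bob: $167.91, Carol: $389.53

Alice: $292.56, Bob: $167.91, Carol: $389.53


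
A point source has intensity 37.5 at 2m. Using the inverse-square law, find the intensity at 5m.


I₁d₁² = I₂d₂²
I₂ = I₁ × (d₁/d₂)²
= 37.5 × (2/5)²
= 37.5 × 4/25
= 150/25
= 6.0000

6.0000


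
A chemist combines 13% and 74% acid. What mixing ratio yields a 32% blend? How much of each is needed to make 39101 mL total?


Let x parts of 13% mix with y parts of 74%.
13x + 74y = 32(x + y)
13x + 74y = 32x + 32y
x(13 - 32) = y(32 - 74)
x/y = (74 - 32)/(32 - 13) = 42/19
Simplify: 42:19
Total parts = 61; one part = 39101/61 = 641.00 mL
13% solution: 42×641.00 = 26922.00 mL
74% solution: 19×641.00 = 12179.00 mL
= ratio 42:19; 26922.00 mL and 12179.00 mL

ratio 42:19; 26922.00 mL and 12179.00 mL


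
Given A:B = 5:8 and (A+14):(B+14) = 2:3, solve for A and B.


Let A = 5k, B = 8k.
(5k + 14) / (8k + 14) = 2/3
Cross-multiply: 3(5k + 14) = 2(8k + 14)
15k + 42 = 16k + 28
15k - 16k = 28 - 42
-1k = -14
k = -14/-1 = 14
A = 5×14 = 70, B = 8×14 = 112
= A = 70, B = 112

A = 70, B = 112


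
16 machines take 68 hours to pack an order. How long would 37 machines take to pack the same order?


Inverse proportion: x × y = constant
k = 16 × 68 = 1088
y₂ = k / 37 = 1088 / 37
= 29.41

29.41


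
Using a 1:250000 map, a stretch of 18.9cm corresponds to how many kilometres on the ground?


Real distance = map distance × scale
= 18.9cm × 250000
= 4725000 cm = 47250.0 m
= 47.250 km

47.250 km


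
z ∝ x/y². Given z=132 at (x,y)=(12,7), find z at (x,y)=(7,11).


z = k·x/y²
Solve for k using the known point: k = z·y²/x = 132×49/12 = 6468/12 = 539.0000
Now evaluate at x=7, y=11:
z = k × 7 / 121 = (6468 × 7) / (12 × 121) = 45276/1452
≈ 31.1818

31.1818


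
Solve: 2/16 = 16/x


Cross multiply: 2 × x = 16 × 16
2x = 256
x = 256 / 2
= 128.00

128.00


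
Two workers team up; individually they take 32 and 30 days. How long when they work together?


Rate of A = 1/32 per day
Rate of B = 1/30 per day
Combined rate = 1/32 + 1/30 = 62/960 ≈ 0.0646 per day
Days = 1 / combined rate = 960/62
≈ 15.48 days

15.48 days


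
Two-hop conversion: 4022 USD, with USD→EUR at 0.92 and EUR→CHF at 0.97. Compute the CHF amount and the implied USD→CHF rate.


Step 1: 4022 USD × 0.92 = 3700.24 EUR
Step 2: 3700.24 EUR × 0.97 = 3589.23 CHF
Implied rate USD→CHF = 0.92 × 0.97 = 0.8924
= 3589.23 CHF; implied rate 0.8924 CHF/USD

3589.23 CHF; implied rate 0.8924 CHF/USD


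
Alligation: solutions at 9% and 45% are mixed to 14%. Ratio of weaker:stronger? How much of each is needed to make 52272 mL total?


Let x parts of 9% mix with y parts of 45%.
9x + 45y = 14(x + y)
9x + 45y = 14x + 14y
x(9 - 14) = y(14 - 45)
x/y = (45 - 14)/(14 - 9) = 31/5
Simplify: 31:5
Total parts = 36; one part = 52272/36 = 1452.00 mL
9% solution: 31×1452.00 = 45012.00 mL
45% solution: 5×1452.00 = 7260.00 mL
= ratio 31:5; 45012.00 mL and 7260.00 mL

ratio 31:5; 45012.00 mL and 7260.00 mL


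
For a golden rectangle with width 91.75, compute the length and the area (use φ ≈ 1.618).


φ = (1 + √5) / 2 ≈ 1.618
Length = width × φ = 91.75 × 1.618 = 148.4515
≈ 148.45
Area = width × length = 91.75 × 148.4515 = 13620.425125 ≈ 13620.43
= Length: 148.45, Area: 13620.43

Length: 148.45, Area: 13620.43


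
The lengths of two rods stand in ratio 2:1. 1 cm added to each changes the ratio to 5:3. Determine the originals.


Let A = 2k, B = 1k.
(2k + 1) / (1k + 1) = 5/3
Cross-multiply: 3(2k + 1) = 5(1k + 1)
6k + 3 = 5k + 5
6k - 5k = 5 - 3
1k = 2
k = 2/1 = 2
A = 2×2 = 4, B = 1×2 = 2
= A = 4, B = 2

A = 4, B = 2


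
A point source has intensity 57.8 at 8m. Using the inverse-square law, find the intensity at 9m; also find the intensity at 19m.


I₁d₁² = I₂d₂²
I at 9m = 57.8 × (8/9)² = 57.8 × 64/81 = 3699.2/81 ≈ 45.6691
I at 19m = 57.8 × (8/19)² = 57.8 × 64/361 = 3699.2/361 ≈ 10.2471
= 45.6691 and 10.2471

45.6691 and 10.2471


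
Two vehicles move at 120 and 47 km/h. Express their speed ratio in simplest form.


Ratio = 120:47
GCD = 1
Simplified = 120:47
Time ratio (same distance) = 47:120
Speed ratio = 120:47

120:47


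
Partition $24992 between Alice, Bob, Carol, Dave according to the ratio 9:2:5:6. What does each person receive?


Total parts = 9 + 2 + 5 + 6 = 22
Alice: 24992 × 9/22 = 10224.00
Bob: 24992 × 2/22 = 2272.00
Carol: 24992 × 5/22 = 5680.00
Dave: 24992 × 6/22 = 6816.00
= Alice: $10224.00, Bob: $2272.00, Carol: $5680.00, Dave: $6816.00

Alice: $10224.00, Bob: $2272.00, Carol: $5680.00, Dave: $6816.00


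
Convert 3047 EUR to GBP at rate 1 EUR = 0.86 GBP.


Amount × rate = 3047 × 0.86
= 2620.42 GBP

2620.42 GBP


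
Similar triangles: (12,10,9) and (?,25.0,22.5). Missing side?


Scale factor = 25.0/10 = 2.5
Missing side = 12 × 2.5
= 30.0

30.0


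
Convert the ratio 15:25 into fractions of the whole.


Total parts = 15 + 25 = 40
First part: 15/40 = 3/8
Second part: 25/40 = 5/8
= 3/8 and 5/8

3/8 and 5/8


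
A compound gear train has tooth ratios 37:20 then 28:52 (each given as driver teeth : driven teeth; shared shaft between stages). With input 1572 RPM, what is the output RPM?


Stage 1: RPM_B = RPM_A × t_A/t_B = 1572 × 37/20 = 58164/20 = 2908.20
B and C share a shaft → RPM_C = RPM_B
Stage 2: RPM_D = RPM_C × t_C/t_D = RPM_A × (t_A×t_C)/(t_B×t_D)
Overall ratio = (37×28)/(20×52) = 1036/1040
RPM_D = 1572 × 1036/1040 = 1628592/1040
≈ 1565.95 RPM

1565.95 RPM


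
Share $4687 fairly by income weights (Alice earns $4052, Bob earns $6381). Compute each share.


Total income = 4052 + 6381 = $10433
Alice: $4687 × 4052/10433 = $1820.35
Bob: $4687 × 6381/10433 = $2866.65
= Alice: $1820.35, Bob: $2866.65

Alice: $1820.35, Bob: $2866.65


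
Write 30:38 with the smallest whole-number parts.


GCD(30, 38) = 2
30/2 : 38/2
= 15:19

15:19


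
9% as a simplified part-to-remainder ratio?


9% means 9 parts out of 100; remainder = 91
Part : remainder = 9:91
GCD = 1
= 9:91

9:91


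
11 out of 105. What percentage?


Percentage = (part / whole) × 100
= (11 / 105) × 100
≈ 10.48%

10.48%


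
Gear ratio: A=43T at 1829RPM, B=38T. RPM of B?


Gear ratio = 43:38 = 43:38
RPM_B = RPM_A × (teeth_A / teeth_B)
= 1829 × (43/38)
= 2069.7 RPM

2069.7 RPM


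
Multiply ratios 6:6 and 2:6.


Compound ratio = (6×2) : (6×6)
= 12:36
GCD = 12
= 1:3

1:3


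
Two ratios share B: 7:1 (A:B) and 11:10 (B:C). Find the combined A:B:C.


Match B: multiply A:B by 11 → 77:11
Multiply B:C by 1 → 11:10
Combined: 77:11:10
GCD = 1
= 77:11:10

77:11:10


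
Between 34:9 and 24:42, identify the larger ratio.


34/9 = 3.7778
24/42 = 0.5714
3.7778 > 0.5714, so 34:9 is greater
= 34:9

34:9


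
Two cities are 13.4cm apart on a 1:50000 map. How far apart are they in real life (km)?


Real distance = map distance × scale
= 13.4cm × 50000
= 670000 cm = 6700.0 m
= 6.700 km

6.700 km


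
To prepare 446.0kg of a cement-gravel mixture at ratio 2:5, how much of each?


Total parts = 2 + 5 = 7
cement: 446.0 × 2/7 = 127.4kg
gravel: 446.0 × 5/7 = 318.6kg
= 127.4kg and 318.6kg

127.4kg and 318.6kg


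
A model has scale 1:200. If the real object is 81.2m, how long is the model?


Model size = real / scale
= 81.2 / 200
= 0.4060 m

0.4060 m


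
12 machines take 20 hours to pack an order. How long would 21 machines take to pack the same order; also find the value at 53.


Inverse proportion: x × y = constant
k = 12 × 20 = 240
At x=21: k/21 = 11.43
At x=53: k/53 = 4.53
= 11.43 and 4.53

11.43 and 4.53


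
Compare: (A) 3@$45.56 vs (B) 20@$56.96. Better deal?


Deal A: $45.56/3 = $15.1867/unit
Deal B: $56.96/20 = $2.8480/unit
B is cheaper per unit
= Deal B

Deal B


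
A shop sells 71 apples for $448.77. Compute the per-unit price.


Unit rate = total / quantity
= 448.77 / 71
= $6.32 per unit

$6.32 per unit


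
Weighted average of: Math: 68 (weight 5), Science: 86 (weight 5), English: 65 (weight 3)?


Numerator = 68×5 + 86×5 + 65×3
= 340 + 430 + 195
= 965
Total weight = 13
Weighted avg = 965/13
= 74.23

74.23


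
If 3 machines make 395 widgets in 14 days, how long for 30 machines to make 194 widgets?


Days ∝ work / workers, so d₂ = d₁ × (m₁/m₂) × (w₂/w₁)
Workers factor (inverse): 3/30 = 0.1000
Work factor (direct): 194/395 ≈ 0.4911
d₂ = 14 × 3/30 × 194/395 = (14 × 3 × 194) / (30 × 395) = 8148/11850
≈ 0.69 days

0.69 days


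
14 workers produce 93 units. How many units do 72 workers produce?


Direct proportion: y/x = constant
k = 93/14 ≈ 6.6429
y₂ = k × 72 = 93 × 72 / 14 = 6696/14
≈ 478.29

478.29


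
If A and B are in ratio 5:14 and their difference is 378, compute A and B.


Let A = 5k, B = 14k.
14k - 5k = 378
9k = 378 → k = 378/9 = 42
A = 5×42 = 210, B = 14×42 = 588
= A = 210, B = 588

A = 210, B = 588


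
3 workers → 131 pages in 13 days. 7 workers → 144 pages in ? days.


Days ∝ work / workers, so d₂ = d₁ × (m₁/m₂) × (w₂/w₁)
Workers factor (inverse): 3/7 ≈ 0.4286
Work factor (direct): 144/131 ≈ 1.0992
d₂ = 13 × 3/7 × 144/131 = (13 × 3 × 144) / (7 × 131) = 5616/917
≈ 6.12 days

6.12 days


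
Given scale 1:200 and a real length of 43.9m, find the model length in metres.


Model size = real / scale
= 43.9 / 200
= 0.2195 m

0.2195 m


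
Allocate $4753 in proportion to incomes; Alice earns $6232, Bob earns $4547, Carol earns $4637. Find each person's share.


Total income = 6232 + 4547 + 4637 = $15416
Alice: $4753 × 6232/15416 = $1921.43
Bob: $4753 × 4547/15416 = $1401.91
Carol: $4753 × 4637/15416 = $1429.66
= Alice: $1921.43, Bob: $1401.91, Carol: $1429.66

Alice: $1921.43, Bob: $1401.91, Carol: $1429.66


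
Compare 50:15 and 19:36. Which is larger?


50/15 = 3.3333
19/36 = 0.5278
3.3333 > 0.5278, so 50:15 is greater
= 50:15

50:15


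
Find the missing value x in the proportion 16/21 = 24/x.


Cross multiply: 16 × x = 21 × 24
16x = 504
x = 504 / 16
= 31.50

31.50


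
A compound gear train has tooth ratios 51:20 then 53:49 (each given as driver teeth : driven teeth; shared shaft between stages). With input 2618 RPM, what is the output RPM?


Stage 1: RPM_B = RPM_A × t_A/t_B = 2618 × 51/20 = 133518/20 = 6675.90
B and C share a shaft → RPM_C = RPM_B
Stage 2: RPM_D = RPM_C × t_C/t_D = RPM_A × (t_A×t_C)/(t_B×t_D)
Overall ratio = (51×53)/(20×49) = 2703/980
RPM_D = 2618 × 2703/980 = 7076454/980
≈ 7220.87 RPM

7220.87 RPM


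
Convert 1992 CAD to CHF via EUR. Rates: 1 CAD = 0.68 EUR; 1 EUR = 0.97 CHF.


Step 1: 1992 CAD × 0.68 = 1354.56 EUR
Step 2: 1354.56 EUR × 0.97 = 1313.92 CHF
Implied rate CAD→CHF = 0.68 × 0.97 = 0.6596
= 1313.92 CHF

1313.92 CHF


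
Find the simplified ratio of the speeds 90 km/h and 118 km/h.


Ratio = 90:118
GCD = 2
Simplified = 45:59
Time ratio (same distance) = 59:45
Speed ratio = 45:59

45:59


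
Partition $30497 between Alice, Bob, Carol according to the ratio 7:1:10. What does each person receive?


Total parts = 7 + 1 + 10 = 18
Alice: 30497 × 7/18 = 11859.94
Bob: 30497 × 1/18 = 1694.28
Carol: 30497 × 10/18 = 16942.78
= Alice: $11859.94, Bob: $1694.28, Carol: $16942.78

Alice: $11859.94, Bob: $1694.28, Carol: $16942.78


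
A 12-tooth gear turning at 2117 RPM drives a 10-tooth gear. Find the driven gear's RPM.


Gear ratio = 12:10 = 6:5
RPM_B = RPM_A × (teeth_A / teeth_B)
= 2117 × (12/10)
= 2540.4 RPM

2540.4 RPM


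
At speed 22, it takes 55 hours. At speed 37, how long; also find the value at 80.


Inverse proportion: x × y = constant
k = 22 × 55 = 1210
At x=37: k/37 = 32.70
At x=80: k/80 = 15.13
= 32.70 and 15.13

32.70 and 15.13


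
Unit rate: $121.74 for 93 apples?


Unit rate = total / quantity
= 121.74 / 93
= $1.31 per unit

$1.31 per unit


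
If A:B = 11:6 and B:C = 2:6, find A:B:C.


Match B: multiply A:B by 2 → 22:12
Multiply B:C by 6 → 12:36
Combined: 22:12:36
GCD = 2
= 11:6:18

11:6:18


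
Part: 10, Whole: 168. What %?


Percentage = (part / whole) × 100
= (10 / 168) × 100
≈ 5.95%

5.95%


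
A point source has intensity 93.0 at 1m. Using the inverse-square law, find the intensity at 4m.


I₁d₁² = I₂d₂²
I₂ = I₁ × (d₁/d₂)²
= 93.0 × (1/4)²
= 93.0 × 1/16
= 93/16
= 5.8125

5.8125


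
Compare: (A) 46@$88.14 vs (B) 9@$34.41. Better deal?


Deal A: $88.14/46 = $1.9161/unit
Deal B: $34.41/9 = $3.8233/unit
A is cheaper per unit
= Deal A

Deal A


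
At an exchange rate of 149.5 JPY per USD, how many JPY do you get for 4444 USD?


Amount × rate = 4444 × 149.5
= 664378.00 JPY

664378.00 JPY


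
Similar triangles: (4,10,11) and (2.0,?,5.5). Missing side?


Scale factor = 2.0/4 = 0.5
Missing side = 10 × 0.5
= 5.0

5.0


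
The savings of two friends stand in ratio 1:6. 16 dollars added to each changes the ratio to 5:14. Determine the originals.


Let A = 1k, B = 6k.
(1k + 16) / (6k + 16) = 5/14
Cross-multiply: 14(1k + 16) = 5(6k + 16)
14k + 224 = 30k + 80
14k - 30k = 80 - 224
-16k = -144
k = -144/-16 = 9
A = 1×9 = 9, B = 6×9 = 54
= A = 9, B = 54

A = 9, B = 54


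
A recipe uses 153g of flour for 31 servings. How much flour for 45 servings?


Direct proportion: y/x = constant
k = 153/31 ≈ 4.9355
y₂ = k × 45 = 153 × 45 / 31 = 6885/31
≈ 222.10

222.10


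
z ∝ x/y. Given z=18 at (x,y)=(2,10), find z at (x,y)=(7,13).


z = k·x/y
Solve for k using the known point: k = z·y/x = 18×10/2 = 180/2 = 90.0000
Now evaluate at x=7, y=13:
z = k × 7 / 13 = (180 × 7) / (2 × 13) = 1260/26
≈ 48.4615

48.4615


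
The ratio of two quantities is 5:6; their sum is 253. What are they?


Let A = 5k, B = 6k.
5k + 6k = 253
11k = 253 → k = 253/11 = 23
A = 5×23 = 115, B = 6×23 = 138
= A = 115, B = 138

A = 115, B = 138


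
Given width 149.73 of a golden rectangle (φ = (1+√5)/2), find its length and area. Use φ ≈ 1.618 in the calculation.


φ = (1 + √5) / 2 ≈ 1.618
Length = width × φ = 149.73 × 1.618 = 242.26314
≈ 242.26
Area = width × length = 149.73 × 242.26314 = 36274.0599522 ≈ 36274.06
= Length: 242.26, Area: 36274.06

Length: 242.26, Area: 36274.06


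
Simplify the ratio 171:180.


GCD(171, 180) = 9
171/9 : 180/9
= 19:20

19:20


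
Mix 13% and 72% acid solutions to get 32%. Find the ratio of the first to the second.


Let x parts of 13% mix with y parts of 72%.
13x + 72y = 32(x + y)
13x + 72y = 32x + 32y
x(13 - 32) = y(32 - 72)
x/y = (72 - 32)/(32 - 13) = 40/19
Simplify: 40:19
= 40:19

40:19


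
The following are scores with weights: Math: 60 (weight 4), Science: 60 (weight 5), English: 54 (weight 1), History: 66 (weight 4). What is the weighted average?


Numerator = 60×4 + 60×5 + 54×1 + 66×4
= 240 + 300 + 54 + 264
= 858
Total weight = 14
Weighted avg = 858/14
= 61.29

61.29


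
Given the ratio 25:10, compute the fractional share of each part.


Total parts = 25 + 10 = 35
First part: 25/35 = 5/7
Second part: 10/35 = 2/7
= 5/7 and 2/7

5/7 and 2/7


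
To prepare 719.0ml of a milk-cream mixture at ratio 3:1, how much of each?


Total parts = 3 + 1 = 4
milk: 719.0 × 3/4 = 539.3ml
cream: 719.0 × 1/4 = 179.8ml
= 539.3ml and 179.8ml

539.3ml and 179.8ml


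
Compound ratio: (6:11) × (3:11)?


Compound ratio = (6×3) : (11×11)
= 18:121
GCD = 1
= 18:121

18:121


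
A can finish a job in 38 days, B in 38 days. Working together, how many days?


Rate of A = 1/38 per day
Rate of B = 1/38 per day
Combined rate = 1/38 + 1/38 = 76/1444 ≈ 0.0526 per day
Days = 1 / combined rate = 1444/76
= 19.00 days

19.00 days


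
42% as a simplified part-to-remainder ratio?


42% means 42 parts out of 100; remainder = 58
Part : remainder = 42:58
GCD = 2
= 21:29

21:29


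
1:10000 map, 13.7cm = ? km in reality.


Real distance = map distance × scale
= 13.7cm × 10000
= 137000 cm = 1370.0 m
= 1.370 km

1.370 km


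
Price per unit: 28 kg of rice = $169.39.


Unit rate = total / quantity
= 169.39 / 28
= $6.05 per unit

$6.05 per unit


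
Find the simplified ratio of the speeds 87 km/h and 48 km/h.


Ratio = 87:48
GCD = 3
Simplified = 29:16
Time ratio (same distance) = 16:29
Speed ratio = 29:16

29:16


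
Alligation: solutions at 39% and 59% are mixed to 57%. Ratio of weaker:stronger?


Let x parts of 39% mix with y parts of 59%.
39x + 59y = 57(x + y)
39x + 59y = 57x + 57y
x(39 - 57) = y(57 - 59)
x/y = (59 - 57)/(57 - 39) = 2/18
Simplify: 1:9
= 1:9

1:9


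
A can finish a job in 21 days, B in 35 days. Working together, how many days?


Rate of A = 1/21 per day
Rate of B = 1/35 per day
Combined rate = 1/21 + 1/35 = 56/735 ≈ 0.0762 per day
Days = 1 / combined rate = 735/56
≈ 13.13 days

13.13 days


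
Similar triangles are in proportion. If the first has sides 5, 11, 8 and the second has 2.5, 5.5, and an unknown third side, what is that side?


Scale factor = 2.5/5 = 0.5
Missing side = 8 × 0.5
= 4.0

4.0


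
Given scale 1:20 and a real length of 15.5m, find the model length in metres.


Model size = real / scale
= 15.5 / 20
= 0.7750 m

0.7750 m


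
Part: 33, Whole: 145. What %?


Percentage = (part / whole) × 100
= (33 / 145) × 100
≈ 22.76%

22.76%


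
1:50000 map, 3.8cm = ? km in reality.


Real distance = map distance × scale
= 3.8cm × 50000
= 190000 cm = 1900.0 m
= 1.900 km

1.900 km


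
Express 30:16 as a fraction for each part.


Total parts = 30 + 16 = 46
First part: 30/46 = 15/23
Second part: 16/46 = 8/23
= 15/23 and 8/23

15/23 and 8/23


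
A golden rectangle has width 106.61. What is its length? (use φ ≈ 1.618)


φ = (1 + √5) / 2 ≈ 1.618
Length = width × φ = 106.61 × 1.618 = 172.49498
≈ 172.49

172.49


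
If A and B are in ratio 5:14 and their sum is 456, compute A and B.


Let A = 5k, B = 14k.
5k + 14k = 456
19k = 456 → k = 456/19 = 24
A = 5×24 = 120, B = 14×24 = 336
= A = 120, B = 336

A = 120, B = 336


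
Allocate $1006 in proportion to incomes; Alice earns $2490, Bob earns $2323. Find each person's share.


Total income = 2490 + 2323 = $4813
Alice: $1006 × 2490/4813 = $520.45
Bob: $1006 × 2323/4813 = $485.55
= Alice: $520.45, Bob: $485.55

Alice: $520.45, Bob: $485.55


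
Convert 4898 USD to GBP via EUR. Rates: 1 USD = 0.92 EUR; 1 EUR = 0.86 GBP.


Step 1: 4898 USD × 0.92 = 4506.16 EUR
Step 2: 4506.16 EUR × 0.86 = 3875.30 GBP
Implied rate USD→GBP = 0.92 × 0.86 = 0.7912
= 3875.30 GBP

3875.30 GBP


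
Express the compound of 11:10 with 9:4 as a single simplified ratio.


Compound ratio = (11×9) : (10×4)
= 99:40
GCD = 1
= 99:40

99:40


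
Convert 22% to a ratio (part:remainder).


22% means 22 parts out of 100; remainder = 78
Part : remainder = 22:78
GCD = 2
= 11:39

11:39


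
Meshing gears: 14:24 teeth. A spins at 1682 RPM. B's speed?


Gear ratio = 14:24 = 7:12
RPM_B = RPM_A × (teeth_A / teeth_B)
= 1682 × (14/24)
= 981.2 RPM

981.2 RPM


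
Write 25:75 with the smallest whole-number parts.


GCD(25, 75) = 25
25/25 : 75/25
= 1:3

1:3


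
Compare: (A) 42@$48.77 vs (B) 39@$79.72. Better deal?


Deal A: $48.77/42 = $1.1612/unit
Deal B: $79.72/39 = $2.0441/unit
A is cheaper per unit
= Deal A

Deal A


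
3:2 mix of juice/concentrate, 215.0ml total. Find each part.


Total parts = 3 + 2 = 5
juice: 215.0 × 3/5 = 129.0ml
concentrate: 215.0 × 2/5 = 86.0ml
= 129.0ml and 86.0ml

129.0ml and 86.0ml


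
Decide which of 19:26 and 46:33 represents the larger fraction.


19/26 = 0.7308
46/33 = 1.3939
0.7308 < 1.3939, so 19:26 is less
= 46:33

46:33


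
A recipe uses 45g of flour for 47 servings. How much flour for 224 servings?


Direct proportion: y/x = constant
k = 45/47 ≈ 0.9574
y₂ = k × 224 = 45 × 224 / 47 = 10080/47
≈ 214.47

214.47


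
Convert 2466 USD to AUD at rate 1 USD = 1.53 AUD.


Amount × rate = 2466 × 1.53
= 3772.98 AUD

3772.98 AUD


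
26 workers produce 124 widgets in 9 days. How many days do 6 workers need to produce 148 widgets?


Days ∝ work / workers, so d₂ = d₁ × (m₁/m₂) × (w₂/w₁)
Workers factor (inverse): 26/6 ≈ 4.3333
Work factor (direct): 148/124 ≈ 1.1935
d₂ = 9 × 26/6 × 148/124 = (9 × 26 × 148) / (6 × 124) = 34632/744
≈ 46.55 days

46.55 days


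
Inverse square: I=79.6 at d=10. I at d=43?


I₁d₁² = I₂d₂²
I₂ = I₁ × (d₁/d₂)²
= 79.6 × (10/43)²
= 79.6 × 100/1849
= 7960/1849
≈ 4.3050

4.3050


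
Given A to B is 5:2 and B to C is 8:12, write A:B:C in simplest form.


Match B: multiply A:B by 8 → 40:16
Multiply B:C by 2 → 16:24
Combined: 40:16:24
GCD = 8
= 5:2:3

5:2:3
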